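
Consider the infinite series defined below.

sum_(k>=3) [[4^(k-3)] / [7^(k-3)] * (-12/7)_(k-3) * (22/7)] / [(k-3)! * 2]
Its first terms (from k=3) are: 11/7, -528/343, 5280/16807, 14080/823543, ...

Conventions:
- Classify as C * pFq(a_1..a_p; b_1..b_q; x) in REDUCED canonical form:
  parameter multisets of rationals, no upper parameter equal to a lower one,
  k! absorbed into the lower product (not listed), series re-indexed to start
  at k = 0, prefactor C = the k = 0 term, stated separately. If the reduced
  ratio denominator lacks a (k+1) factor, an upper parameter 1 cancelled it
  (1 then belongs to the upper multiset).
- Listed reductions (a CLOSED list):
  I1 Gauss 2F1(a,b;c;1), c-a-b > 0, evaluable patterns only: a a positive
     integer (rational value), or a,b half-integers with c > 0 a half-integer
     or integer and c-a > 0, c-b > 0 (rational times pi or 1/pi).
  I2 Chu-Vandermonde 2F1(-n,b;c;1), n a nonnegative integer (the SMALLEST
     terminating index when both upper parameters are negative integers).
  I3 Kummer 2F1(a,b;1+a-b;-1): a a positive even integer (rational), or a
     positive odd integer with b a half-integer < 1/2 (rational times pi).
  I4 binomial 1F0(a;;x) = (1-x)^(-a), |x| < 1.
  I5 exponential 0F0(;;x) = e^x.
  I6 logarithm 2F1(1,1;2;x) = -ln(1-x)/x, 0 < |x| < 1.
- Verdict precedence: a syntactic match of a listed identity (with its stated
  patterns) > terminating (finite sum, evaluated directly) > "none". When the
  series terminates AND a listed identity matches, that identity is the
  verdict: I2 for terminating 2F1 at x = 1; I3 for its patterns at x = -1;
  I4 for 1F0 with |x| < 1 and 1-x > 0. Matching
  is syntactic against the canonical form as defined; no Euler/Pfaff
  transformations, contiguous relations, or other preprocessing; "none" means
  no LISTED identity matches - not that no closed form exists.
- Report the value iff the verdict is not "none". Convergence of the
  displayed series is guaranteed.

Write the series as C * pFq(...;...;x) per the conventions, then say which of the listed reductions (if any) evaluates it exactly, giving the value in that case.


x = 4/7 here; the reduced form reads 1F0, upper {-12/7}, lower {-}, C = 11/7. Verdict: this is the I4 binomial reduction (the 1F0 binomial series: exponent 12/7, x = 4/7). Hence: (11/7) * (3/7)^(12/7).

Key step: x = (4/7) and the two geometric factors (prefactor 11/7) combine into one argument.
Adjacent-term ratio: r(k) = (4/7) * (k-12/7) / [(k+1)] - rational in k. x = (4/7); t_0 = 11/7; negate the roots.


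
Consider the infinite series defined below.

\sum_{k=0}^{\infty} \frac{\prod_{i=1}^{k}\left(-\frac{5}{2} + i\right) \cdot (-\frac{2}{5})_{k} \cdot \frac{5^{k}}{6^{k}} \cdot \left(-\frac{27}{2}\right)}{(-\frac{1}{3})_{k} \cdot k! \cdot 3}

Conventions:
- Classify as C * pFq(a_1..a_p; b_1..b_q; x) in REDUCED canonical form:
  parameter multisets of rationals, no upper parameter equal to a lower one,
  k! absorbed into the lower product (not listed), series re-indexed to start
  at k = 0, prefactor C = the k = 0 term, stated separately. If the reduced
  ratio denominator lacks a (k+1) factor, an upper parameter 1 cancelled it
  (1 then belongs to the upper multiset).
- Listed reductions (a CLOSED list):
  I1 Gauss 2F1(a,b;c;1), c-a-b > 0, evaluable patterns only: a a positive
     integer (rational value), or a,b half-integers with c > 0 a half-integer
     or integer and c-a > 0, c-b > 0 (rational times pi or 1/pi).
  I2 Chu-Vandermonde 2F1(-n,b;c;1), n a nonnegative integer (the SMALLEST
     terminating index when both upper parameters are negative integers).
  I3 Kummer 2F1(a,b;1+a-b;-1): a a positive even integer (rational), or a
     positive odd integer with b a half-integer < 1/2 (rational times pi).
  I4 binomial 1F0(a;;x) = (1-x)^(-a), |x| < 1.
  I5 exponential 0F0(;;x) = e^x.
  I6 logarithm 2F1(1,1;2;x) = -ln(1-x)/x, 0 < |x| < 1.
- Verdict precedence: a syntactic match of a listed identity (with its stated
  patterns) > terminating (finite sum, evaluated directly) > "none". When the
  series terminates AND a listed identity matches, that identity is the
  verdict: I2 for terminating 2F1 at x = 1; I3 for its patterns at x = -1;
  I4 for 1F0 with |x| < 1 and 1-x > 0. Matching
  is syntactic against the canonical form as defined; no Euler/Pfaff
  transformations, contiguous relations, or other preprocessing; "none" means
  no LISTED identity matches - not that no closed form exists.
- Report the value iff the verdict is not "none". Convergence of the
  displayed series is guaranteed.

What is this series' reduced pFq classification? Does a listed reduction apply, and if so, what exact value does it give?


At argument \frac{5}{6}: a 2F1 with upper {-\frac{3}{2}, -\frac{2}{5}}, lower {-\frac{1}{3}}, scaled by C = -\frac{9}{2}. Verdict: none. Every listed pattern misses the 2F1 form at \frac{5}{6}, upper {-\frac{3}{2}, -\frac{2}{5}}.

First insight: t_0 being -\frac{9}{2}, the constant factors (prefactor -9/2) combine into one prefactor.
Adjacent-term ratio: r(k) = \frac{5}{6} * (k-\frac{3}{2}) (k-\frac{2}{5}) / [(k-\frac{1}{3}) (k+1)] - rational in k. x = \frac{5}{6}; t_0 = -\frac{9}{2}; negate the roots.


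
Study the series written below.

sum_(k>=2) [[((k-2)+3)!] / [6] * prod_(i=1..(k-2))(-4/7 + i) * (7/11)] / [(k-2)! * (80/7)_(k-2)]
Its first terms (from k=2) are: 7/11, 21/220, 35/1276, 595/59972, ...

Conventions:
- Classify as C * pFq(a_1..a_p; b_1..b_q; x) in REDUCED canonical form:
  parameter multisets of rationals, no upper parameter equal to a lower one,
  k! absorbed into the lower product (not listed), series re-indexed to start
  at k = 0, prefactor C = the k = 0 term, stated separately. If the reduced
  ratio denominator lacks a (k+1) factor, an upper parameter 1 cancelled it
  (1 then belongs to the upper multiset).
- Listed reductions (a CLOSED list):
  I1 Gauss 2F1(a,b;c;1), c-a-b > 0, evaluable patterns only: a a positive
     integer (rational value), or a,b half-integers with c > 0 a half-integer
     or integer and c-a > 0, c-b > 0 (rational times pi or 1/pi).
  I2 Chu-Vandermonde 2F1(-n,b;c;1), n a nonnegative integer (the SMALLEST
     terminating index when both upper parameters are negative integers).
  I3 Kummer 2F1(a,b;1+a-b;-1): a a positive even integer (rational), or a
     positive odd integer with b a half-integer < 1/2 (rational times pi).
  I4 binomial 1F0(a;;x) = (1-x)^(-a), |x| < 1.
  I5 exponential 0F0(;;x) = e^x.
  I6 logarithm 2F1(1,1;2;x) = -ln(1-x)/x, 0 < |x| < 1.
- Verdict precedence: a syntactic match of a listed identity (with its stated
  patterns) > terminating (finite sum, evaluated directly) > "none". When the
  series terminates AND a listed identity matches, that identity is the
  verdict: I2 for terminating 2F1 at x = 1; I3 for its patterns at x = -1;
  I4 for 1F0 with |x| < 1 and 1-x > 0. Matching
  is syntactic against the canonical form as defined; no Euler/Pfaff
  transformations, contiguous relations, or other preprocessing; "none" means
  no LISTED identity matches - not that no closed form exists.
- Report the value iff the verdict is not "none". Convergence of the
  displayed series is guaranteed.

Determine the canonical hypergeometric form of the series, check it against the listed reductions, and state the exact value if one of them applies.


Canonical form: C = 7/11 times 2F1 with upper {3/7, 4}, lower {80/7}, x = 1. Verdict: Gauss (I1, integer-parameter pattern) applies (x = 1: the Gamma ratio telescopes since c-a-b = 7 > 0 and a = 4 in Z>0). Its exact value is 55991/72030.

Structural cue: t_0 = 7/11 here, and the factorial ratio (prefactor 7/11) (k+a-1)!/(a-1)! is a rising factorial (a)_k.
Step ratio: r(k) = 1 * (k+3/7) (k+4) / [(k+80/7) (k+1)] - rational in k, leading ratio 1; with t_0 = 7/11, classification follows.


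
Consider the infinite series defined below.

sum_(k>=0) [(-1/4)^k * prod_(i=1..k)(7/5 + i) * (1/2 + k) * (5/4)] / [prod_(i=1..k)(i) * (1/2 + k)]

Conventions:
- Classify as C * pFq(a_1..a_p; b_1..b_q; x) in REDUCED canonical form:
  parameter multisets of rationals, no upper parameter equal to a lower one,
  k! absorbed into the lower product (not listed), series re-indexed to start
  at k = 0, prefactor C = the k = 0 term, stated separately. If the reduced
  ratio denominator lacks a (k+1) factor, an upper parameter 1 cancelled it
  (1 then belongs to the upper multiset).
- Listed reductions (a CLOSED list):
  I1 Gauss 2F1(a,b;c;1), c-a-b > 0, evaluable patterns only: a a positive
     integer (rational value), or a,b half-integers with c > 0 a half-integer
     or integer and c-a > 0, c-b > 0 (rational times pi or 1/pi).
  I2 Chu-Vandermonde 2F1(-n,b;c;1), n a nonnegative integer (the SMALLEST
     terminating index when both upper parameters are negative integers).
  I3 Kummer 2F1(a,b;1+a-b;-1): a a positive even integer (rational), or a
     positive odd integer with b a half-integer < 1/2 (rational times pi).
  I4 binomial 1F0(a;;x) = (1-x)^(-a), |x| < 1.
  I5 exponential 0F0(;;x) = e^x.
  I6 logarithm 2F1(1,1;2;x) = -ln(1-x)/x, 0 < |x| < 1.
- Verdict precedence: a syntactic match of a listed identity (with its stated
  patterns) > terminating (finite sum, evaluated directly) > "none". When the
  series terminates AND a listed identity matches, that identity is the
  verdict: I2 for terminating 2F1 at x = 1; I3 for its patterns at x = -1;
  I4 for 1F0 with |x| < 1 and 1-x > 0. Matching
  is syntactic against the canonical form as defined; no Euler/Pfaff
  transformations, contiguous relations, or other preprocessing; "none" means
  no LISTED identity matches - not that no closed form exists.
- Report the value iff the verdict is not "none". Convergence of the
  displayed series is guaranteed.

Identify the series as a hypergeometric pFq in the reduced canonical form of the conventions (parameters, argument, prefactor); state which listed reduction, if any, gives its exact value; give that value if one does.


The series (x = -1/4) is 1F0: upper {12/5}, lower {-}, prefactor 5/4. Verdict: the binomial series (I4) fires (the 1F0 binomial series: exponent -12/5, x = -1/4). Its exact value is (5/4) * (5/4)^(-12/5).

Structural cue: t_0 = 5/4 here, and the running product (prefactor 5/4) telescopes to a rising factorial.
Step ratio: r(k) = (-1/4) * (k+12/5) / [(k+1)] ; factor over Q: parameters, x = (-1/4), and C = 5/4.


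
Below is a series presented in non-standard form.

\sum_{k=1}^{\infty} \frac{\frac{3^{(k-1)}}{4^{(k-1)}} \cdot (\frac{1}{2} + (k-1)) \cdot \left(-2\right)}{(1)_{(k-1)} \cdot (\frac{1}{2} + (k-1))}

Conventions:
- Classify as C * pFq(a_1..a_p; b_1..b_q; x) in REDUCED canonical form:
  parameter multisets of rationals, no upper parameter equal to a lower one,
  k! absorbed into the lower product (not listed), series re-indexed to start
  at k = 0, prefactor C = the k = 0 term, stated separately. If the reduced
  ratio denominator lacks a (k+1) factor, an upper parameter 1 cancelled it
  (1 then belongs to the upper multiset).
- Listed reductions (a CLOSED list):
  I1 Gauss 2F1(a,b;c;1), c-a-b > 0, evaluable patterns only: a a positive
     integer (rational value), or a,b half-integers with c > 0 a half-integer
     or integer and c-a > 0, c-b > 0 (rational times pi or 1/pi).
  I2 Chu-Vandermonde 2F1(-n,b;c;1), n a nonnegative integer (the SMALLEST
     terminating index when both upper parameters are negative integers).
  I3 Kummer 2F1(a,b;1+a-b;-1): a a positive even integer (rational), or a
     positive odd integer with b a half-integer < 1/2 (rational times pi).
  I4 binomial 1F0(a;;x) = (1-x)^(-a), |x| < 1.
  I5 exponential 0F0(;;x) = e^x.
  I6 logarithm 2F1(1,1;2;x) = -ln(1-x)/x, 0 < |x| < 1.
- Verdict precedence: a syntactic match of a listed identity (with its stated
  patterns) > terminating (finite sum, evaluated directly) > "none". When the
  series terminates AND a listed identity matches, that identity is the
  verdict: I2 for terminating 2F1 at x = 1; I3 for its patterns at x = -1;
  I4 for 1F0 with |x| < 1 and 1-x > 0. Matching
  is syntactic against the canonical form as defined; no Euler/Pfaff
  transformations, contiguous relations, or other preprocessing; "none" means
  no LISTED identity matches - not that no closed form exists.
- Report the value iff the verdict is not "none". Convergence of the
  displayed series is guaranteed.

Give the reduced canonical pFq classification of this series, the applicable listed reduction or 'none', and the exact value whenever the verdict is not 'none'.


The tell: x = \frac{3}{4} and (1)_k (C = -2, x = 3/4) is k! itself.
Ratio: r(k) = \frac{3}{4} * 1 / [(k+1)] - rational; roots negated = parameters, x = \frac{3}{4}, C = -2.

With C = -2: the canonical form is 0F0(-; -; \frac{3}{4}). Verdict (x = \frac{3}{4}): the exponential series (I5) applies (the 0F0 exponential series at x = \frac{3}{4}). Value: \left(-2\right) \cdot e^{\frac{3}{4}}.


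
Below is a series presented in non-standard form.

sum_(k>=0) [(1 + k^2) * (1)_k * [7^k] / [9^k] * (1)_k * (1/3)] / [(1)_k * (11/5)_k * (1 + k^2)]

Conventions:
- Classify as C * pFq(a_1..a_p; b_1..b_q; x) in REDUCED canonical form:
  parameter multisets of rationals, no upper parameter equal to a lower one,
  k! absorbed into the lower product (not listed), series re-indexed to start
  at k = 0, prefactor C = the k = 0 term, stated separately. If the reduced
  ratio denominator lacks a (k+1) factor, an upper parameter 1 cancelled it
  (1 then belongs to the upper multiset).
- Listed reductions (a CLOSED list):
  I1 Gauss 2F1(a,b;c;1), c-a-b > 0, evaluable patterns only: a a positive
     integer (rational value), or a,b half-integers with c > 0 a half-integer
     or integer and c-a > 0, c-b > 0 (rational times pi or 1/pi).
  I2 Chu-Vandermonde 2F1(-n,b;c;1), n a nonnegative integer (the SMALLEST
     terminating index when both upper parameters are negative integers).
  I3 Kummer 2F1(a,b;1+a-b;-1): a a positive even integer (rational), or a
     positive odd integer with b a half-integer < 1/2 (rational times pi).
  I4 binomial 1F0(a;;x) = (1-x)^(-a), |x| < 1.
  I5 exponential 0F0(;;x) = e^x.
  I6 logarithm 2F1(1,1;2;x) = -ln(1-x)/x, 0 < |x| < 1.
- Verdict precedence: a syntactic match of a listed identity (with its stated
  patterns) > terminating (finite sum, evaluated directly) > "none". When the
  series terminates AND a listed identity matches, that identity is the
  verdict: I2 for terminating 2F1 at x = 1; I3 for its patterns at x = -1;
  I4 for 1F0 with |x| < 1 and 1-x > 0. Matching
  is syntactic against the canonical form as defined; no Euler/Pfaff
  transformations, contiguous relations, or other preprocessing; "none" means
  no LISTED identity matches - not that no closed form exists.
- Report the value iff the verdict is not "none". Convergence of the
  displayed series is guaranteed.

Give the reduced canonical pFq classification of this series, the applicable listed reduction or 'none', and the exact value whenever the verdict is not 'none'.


At argument 7/9: a 2F1 with upper {1, 1}, lower {11/5}, scaled by C = 1/3. Verdict: none. No listed pattern accepts 2F1(1, 1; 11/5; 7/9).

The tell: t_0 = 1/3 here, and striking the common factor k^2 + 1 reduces the term (C = 1/3, x = 7/9).
Step ratio: r(k) = (7/9) * (k+1) (k+1) / [(k+11/5) (k+1)] - rational in k, leading ratio (7/9); with t_0 = 1/3, classification follows.


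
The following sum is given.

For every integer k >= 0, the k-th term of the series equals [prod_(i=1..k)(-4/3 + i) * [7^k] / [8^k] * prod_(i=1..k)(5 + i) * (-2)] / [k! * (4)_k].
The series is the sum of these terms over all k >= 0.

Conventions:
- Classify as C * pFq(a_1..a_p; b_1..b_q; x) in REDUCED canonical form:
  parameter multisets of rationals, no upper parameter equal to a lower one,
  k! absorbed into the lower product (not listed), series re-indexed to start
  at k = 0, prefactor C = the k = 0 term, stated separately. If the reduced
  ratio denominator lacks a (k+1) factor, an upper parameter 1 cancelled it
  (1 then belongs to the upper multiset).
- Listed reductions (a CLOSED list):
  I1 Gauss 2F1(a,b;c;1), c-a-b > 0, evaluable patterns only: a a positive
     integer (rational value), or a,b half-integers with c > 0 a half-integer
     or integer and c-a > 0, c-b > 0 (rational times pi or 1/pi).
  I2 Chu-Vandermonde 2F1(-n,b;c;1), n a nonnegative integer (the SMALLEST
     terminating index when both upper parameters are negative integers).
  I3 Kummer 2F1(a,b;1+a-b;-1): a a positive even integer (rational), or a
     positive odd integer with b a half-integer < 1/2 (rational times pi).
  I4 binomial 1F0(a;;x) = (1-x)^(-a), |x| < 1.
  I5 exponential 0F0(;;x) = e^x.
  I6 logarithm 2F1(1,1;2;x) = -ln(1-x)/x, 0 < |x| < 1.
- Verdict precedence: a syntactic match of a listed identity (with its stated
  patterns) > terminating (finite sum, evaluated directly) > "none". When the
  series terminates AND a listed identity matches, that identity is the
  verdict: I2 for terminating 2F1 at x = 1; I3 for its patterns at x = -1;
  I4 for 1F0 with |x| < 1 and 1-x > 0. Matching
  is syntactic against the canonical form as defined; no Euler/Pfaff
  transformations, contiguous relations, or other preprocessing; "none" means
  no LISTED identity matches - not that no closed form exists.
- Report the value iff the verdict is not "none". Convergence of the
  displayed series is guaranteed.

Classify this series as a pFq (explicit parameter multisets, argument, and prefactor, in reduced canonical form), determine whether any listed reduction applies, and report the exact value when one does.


Structural cue: from the first term -2: the running product (C = -2) telescopes to a rising factorial.
Step ratio: r(k) = (7/8) * (k-1/3) (k+6) / [(k+4) (k+1)] - rational in k, leading ratio (7/8); with t_0 = -2, classification follows.

Reduced: x = 7/8, 2F1, upper = {-1/3, 6}, lower = {4}, C = -2. Verdict: none - at argument 7/8 the multisets {-1/3, 6} ; {4} match no listed identity.


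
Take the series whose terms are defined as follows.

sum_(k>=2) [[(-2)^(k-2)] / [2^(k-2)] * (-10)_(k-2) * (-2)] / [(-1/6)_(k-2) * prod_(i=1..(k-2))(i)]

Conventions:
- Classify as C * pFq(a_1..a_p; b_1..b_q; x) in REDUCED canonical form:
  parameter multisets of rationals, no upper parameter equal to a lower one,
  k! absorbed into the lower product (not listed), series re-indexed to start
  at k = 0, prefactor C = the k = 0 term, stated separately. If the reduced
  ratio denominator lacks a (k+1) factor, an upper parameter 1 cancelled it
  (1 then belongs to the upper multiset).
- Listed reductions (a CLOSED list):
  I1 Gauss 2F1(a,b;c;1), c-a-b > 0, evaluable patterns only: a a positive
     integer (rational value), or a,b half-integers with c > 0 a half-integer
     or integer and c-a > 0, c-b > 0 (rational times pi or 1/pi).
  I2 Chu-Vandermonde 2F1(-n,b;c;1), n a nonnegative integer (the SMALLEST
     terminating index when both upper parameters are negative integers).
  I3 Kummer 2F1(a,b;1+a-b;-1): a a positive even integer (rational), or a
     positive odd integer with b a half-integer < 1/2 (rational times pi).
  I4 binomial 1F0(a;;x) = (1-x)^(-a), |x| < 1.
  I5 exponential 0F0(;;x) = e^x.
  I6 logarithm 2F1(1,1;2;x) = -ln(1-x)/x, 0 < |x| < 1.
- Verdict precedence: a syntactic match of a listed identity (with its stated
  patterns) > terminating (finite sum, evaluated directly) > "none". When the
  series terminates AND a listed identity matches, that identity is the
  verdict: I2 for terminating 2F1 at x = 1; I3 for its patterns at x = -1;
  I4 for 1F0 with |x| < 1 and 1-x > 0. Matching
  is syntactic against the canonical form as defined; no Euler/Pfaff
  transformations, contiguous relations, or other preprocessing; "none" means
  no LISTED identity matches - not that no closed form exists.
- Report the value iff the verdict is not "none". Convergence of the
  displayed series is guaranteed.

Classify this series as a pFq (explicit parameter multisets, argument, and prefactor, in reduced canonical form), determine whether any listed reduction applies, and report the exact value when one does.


Reduced: x = -1, 1F1, upper = {-10}, lower = {-1/6}, C = -2. Verdict: terminating - the sum ends at index 10 because -10 is a negative integer; exact evaluation follows. Hence: 5590167410044502/2229272062325.

Key observation: t_0 = -2 here, and the product of the first k integers (C = -2) is k!.
Step ratio: r(k) = (-1) * (k-10) / [(k-1/6) (k+1)] - rational in k. x = (-1); t_0 = -2; negate the roots.


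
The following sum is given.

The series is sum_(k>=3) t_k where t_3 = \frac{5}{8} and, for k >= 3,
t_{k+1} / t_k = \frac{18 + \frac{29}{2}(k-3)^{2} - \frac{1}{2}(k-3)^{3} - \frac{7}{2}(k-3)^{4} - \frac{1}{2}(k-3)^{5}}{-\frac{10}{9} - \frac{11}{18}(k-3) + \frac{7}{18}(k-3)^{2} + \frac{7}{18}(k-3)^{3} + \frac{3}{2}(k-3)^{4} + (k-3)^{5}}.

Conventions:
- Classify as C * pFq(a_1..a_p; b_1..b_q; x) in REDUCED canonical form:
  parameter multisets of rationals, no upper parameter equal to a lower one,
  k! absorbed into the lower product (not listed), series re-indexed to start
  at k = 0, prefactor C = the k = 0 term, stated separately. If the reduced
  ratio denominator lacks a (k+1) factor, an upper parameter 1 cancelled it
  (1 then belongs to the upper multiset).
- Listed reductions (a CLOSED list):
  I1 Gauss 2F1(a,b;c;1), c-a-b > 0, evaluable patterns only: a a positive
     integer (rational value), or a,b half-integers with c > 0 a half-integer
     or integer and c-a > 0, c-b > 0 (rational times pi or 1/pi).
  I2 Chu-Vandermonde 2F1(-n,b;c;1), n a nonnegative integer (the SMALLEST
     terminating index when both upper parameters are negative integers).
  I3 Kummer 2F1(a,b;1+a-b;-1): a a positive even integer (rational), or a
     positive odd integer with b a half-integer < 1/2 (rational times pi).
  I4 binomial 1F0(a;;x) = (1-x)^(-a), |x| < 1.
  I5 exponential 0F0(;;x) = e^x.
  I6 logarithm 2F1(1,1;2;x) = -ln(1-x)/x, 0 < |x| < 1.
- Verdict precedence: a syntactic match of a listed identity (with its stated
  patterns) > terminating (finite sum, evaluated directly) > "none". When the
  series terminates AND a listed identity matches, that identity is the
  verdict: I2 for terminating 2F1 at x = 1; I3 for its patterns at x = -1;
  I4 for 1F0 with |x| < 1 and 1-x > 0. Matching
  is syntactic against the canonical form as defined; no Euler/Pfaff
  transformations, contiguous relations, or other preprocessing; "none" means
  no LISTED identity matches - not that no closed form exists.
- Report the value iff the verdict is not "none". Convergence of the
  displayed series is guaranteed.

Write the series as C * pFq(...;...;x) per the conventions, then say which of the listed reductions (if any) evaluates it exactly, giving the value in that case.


The series (x = -\frac{1}{2}) is 3F2: upper {-2, 3, 6}, lower {-\frac{5}{6}, \frac{4}{3}}, prefactor \frac{5}{8}. Verdict: terminating - upper -2 stops the sum at k = 2; the 3 terms are added exactly. Value: -\frac{767}{4}.

Key step: t_0 = \frac{5}{8} here, and factor the ratio over Q (C = 5/8, x = -1/2): negated roots = parameters.
Term ratio: r(k) = -\frac{1}{2} * (k-2) (k+3) (k+6) / [(k-\frac{5}{6}) (k+\frac{4}{3}) (k+1)] - rational in k, leading ratio -\frac{1}{2}; with t_0 = \frac{5}{8}, classification follows.


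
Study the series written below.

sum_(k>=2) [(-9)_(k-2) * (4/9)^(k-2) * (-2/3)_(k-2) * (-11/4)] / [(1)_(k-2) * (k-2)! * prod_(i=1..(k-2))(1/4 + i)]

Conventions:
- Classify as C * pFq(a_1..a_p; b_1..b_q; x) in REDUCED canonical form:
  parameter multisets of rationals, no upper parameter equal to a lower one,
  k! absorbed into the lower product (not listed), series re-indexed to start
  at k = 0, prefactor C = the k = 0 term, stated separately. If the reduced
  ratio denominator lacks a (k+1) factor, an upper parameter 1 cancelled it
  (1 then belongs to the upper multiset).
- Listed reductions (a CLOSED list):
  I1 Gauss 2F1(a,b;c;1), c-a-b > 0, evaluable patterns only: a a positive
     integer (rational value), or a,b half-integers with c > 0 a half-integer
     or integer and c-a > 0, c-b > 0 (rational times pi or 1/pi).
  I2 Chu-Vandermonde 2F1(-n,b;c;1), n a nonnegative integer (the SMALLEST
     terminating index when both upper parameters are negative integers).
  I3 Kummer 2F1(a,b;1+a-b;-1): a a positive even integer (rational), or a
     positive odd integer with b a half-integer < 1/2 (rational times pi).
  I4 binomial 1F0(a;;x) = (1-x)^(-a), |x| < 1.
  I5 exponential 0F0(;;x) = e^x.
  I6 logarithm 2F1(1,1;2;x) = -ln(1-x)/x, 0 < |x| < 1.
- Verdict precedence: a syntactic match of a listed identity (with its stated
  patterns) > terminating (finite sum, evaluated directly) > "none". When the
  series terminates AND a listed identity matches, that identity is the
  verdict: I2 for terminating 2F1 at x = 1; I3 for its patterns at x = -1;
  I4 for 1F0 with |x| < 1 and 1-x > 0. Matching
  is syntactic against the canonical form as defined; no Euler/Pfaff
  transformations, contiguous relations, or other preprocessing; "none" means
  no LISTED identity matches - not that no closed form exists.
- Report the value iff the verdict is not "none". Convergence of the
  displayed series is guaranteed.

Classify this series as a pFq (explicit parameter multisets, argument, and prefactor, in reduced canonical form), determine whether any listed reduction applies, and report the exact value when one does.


Prefactor -11/4, argument 4/9: 2F2 with upper {-9, -2/3} over lower {1, 5/4}. Verdict: terminating - no listed pattern fits, but -9 in the upper list cuts the series at k = 9; direct evaluation. Exact value: -25375230684067805341495811/3194188949527987793854500.

First insight: t_0 being -11/4, the lower running product (C = -11/4, x = 4/9) is a rising factorial.
Step ratio: r(k) = (4/9) * (k-9) (k-2/3) / [(k+1) (k+5/4) (k+1)] - rational in k. x = (4/9); t_0 = -11/4; negate the roots.


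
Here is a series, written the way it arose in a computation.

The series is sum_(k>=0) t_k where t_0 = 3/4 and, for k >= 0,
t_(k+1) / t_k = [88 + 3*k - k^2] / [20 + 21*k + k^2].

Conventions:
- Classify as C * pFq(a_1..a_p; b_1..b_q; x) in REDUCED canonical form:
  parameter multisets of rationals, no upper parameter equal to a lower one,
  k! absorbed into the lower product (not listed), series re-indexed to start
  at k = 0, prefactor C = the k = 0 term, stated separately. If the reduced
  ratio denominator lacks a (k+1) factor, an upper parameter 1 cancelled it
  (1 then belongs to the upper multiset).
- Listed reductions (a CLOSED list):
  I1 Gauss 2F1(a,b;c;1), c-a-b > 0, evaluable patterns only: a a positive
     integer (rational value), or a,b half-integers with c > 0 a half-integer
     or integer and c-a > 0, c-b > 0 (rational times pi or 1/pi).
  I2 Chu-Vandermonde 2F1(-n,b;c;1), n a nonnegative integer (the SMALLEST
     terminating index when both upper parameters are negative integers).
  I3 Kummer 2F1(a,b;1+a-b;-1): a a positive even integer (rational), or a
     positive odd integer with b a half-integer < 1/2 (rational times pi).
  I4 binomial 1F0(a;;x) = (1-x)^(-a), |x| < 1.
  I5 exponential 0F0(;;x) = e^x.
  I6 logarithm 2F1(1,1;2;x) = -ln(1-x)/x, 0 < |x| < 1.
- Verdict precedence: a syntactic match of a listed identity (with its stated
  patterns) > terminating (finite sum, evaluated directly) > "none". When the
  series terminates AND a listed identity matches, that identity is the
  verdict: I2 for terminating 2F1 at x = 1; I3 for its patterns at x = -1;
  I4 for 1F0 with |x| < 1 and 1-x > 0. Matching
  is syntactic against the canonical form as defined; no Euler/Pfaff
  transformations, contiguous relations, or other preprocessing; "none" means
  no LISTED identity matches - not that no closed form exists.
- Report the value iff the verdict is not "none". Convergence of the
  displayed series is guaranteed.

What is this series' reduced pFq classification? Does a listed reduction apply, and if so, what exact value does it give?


At argument -1: a 2F1 with upper {-11, 8}, lower {20}, scaled by C = 3/4. Verdict: Kummer's theorem (I3) applies (x = -1; c = 20 equals 1+a-b for upper {-11, 8}: listed pattern). Exact value: 2907/70.

First insight: x = (-1) and roots of the ratio polynomials (prefactor 3/4) are the negated parameters.
Term ratio: r(k) = (-1) * (k-11) (k+8) / [(k+20) (k+1)] ; factor over Q: parameters, x = (-1), and C = 3/4.


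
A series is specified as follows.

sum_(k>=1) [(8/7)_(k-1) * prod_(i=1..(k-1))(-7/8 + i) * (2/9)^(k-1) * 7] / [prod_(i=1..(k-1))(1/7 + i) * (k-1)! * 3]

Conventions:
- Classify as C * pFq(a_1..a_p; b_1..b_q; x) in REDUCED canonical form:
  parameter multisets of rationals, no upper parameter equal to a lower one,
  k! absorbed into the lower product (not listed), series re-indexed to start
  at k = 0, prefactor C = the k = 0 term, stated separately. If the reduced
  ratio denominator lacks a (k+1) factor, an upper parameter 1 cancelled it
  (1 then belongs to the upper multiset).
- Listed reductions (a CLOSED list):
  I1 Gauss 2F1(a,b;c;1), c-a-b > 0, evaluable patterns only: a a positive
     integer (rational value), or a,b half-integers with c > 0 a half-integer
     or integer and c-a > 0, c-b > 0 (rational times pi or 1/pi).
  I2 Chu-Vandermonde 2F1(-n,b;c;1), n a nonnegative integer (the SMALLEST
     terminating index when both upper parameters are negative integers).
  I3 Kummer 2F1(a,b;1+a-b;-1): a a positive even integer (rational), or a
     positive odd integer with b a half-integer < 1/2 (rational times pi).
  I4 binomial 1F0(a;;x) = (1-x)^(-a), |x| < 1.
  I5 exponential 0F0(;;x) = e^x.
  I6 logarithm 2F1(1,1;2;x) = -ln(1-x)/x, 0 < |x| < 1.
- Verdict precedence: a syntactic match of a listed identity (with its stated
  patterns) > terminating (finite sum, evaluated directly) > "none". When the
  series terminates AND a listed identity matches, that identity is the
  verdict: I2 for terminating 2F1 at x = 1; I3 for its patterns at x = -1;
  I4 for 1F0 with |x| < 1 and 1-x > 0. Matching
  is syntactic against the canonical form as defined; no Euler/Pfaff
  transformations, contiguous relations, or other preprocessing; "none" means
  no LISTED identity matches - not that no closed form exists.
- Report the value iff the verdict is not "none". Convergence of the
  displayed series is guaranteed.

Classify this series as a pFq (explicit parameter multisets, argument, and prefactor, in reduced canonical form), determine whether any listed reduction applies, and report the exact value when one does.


This is 7/3 * 1F0(1/8; -; 2/9) in reduced canonical form. Verdict at x = 2/9: binomial (I4) matches (the 1F0 binomial series: exponent -1/8, x = 2/9). Hence: (7/3) * (7/9)^(-1/8).

Key step: t_0 being 7/3, the parameter 8/7 appears in both the upper and lower lists and cancels.
Step ratio: r(k) = (2/9) * (k+1/8) / [(k+1)] - rational in k. x = (2/9); t_0 = 7/3; negate the roots.


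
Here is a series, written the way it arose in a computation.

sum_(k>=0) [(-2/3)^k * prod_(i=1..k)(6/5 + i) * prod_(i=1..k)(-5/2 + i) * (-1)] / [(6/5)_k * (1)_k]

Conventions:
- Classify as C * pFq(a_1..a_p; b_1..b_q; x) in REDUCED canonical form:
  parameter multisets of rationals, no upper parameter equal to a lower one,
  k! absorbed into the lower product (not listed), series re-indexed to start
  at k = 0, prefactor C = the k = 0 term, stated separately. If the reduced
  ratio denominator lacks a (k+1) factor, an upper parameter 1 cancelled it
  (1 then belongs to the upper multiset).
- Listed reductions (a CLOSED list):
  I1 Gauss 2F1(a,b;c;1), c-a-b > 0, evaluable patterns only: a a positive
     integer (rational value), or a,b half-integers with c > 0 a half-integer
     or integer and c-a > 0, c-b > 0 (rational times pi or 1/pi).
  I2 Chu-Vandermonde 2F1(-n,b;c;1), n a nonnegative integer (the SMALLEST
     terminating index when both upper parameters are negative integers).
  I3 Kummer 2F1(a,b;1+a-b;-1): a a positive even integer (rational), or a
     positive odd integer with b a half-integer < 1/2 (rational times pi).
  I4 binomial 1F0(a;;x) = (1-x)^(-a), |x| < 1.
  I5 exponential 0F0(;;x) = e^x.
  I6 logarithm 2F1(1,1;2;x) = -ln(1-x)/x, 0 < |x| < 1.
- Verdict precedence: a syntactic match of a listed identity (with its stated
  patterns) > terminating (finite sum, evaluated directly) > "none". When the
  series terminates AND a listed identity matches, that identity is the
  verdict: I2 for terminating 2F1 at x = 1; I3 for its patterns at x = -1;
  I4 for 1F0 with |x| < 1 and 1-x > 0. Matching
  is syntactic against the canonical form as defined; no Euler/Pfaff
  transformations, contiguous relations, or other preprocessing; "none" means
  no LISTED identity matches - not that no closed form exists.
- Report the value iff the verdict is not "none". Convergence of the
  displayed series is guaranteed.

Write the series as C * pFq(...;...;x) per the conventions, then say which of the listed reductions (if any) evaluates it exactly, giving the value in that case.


First insight: with t_0 = -1, the running product (prefactor -1) telescopes to a rising factorial.
Step ratio: r(k) = (-2/3) * (k-3/2) (k+11/5) / [(k+6/5) (k+1)] - rational; roots negated = parameters, x = (-2/3), C = -1.

With C = -1: the canonical form is 2F1(-3/2, 11/5; 6/5; -2/3). Verdict: none here - no I1-I6 shape fits x = -2/3 with lower {6/5}.


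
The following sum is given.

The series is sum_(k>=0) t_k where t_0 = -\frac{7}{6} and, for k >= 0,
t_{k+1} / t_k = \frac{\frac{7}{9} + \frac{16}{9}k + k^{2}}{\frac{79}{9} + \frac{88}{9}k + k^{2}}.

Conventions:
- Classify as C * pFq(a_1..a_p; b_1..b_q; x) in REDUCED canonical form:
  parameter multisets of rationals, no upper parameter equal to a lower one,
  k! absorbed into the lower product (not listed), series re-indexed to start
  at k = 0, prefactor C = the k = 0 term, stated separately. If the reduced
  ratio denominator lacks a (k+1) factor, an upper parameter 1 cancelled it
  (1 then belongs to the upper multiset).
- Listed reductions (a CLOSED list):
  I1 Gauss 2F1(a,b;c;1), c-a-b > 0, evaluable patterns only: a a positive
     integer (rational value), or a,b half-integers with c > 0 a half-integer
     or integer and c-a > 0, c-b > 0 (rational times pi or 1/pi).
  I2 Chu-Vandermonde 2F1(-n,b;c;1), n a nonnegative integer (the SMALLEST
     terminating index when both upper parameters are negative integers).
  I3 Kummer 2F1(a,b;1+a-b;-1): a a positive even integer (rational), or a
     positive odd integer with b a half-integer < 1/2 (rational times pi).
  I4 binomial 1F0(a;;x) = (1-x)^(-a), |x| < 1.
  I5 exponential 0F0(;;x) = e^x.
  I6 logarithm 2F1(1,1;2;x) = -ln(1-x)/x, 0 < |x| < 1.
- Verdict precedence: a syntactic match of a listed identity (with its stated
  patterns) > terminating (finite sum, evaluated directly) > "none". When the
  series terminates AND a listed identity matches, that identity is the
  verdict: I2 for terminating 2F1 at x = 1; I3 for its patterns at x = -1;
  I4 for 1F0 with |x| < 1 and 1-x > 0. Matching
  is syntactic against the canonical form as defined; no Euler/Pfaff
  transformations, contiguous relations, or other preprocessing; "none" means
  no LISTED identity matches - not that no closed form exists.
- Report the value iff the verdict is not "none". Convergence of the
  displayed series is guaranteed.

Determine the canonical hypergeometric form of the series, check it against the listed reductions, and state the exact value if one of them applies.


At argument 1: a 2F1 with upper {\frac{7}{9}, 1}, lower {\frac{79}{9}}, scaled by C = -\frac{7}{6}. Verdict: the Gauss summation I1 fires (x = 1: the Gamma ratio telescopes since c-a-b = 7 > 0 and a = 1 in Z>0). Its exact value is -\frac{35}{27}.

Structural cue: t_0 = -\frac{7}{6} here, and factor the ratio over Q (C = -7/6): negated roots = parameters.
Ratio: r(k) = 1 * (k+\frac{7}{9}) (k+1) / [(k+\frac{79}{9}) (k+1)] - poly over poly, x = 1 from leading terms; C = -\frac{7}{6} at k = 0.


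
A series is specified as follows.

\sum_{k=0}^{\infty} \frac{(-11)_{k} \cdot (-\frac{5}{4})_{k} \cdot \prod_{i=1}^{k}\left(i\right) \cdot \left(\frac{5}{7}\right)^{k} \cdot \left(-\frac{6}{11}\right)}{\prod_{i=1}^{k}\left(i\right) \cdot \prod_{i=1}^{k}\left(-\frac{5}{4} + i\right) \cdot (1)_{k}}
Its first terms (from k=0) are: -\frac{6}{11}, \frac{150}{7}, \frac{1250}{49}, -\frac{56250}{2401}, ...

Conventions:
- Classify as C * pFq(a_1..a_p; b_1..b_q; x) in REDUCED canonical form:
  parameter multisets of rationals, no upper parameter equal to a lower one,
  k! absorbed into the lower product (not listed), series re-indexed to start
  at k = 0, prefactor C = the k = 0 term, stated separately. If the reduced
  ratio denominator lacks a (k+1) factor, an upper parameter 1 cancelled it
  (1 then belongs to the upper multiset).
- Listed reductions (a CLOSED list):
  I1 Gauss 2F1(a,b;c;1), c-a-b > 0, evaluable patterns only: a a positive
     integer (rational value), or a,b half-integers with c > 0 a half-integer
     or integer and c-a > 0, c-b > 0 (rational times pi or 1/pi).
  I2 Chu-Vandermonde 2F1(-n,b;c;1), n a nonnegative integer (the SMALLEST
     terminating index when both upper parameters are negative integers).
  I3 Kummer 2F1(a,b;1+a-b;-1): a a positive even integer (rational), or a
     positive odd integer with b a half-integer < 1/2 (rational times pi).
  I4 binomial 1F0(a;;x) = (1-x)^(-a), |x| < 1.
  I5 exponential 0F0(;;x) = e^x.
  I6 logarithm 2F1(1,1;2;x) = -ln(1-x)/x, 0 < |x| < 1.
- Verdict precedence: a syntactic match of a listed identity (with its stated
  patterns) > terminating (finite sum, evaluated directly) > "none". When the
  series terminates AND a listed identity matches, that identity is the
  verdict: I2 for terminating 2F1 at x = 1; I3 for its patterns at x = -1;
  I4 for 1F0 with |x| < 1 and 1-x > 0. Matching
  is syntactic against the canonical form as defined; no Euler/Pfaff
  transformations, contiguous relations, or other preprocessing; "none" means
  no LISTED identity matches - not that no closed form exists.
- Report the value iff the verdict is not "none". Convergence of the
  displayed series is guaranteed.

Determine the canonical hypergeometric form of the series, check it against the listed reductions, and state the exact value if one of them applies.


With C = -\frac{6}{11}: the canonical form is 2F1(-11, -\frac{5}{4}; -\frac{1}{4}; \frac{5}{7}). Verdict: terminating. (-11)_k vanishes past k = 11, leaving a 12-term sum, computed directly. Exact value: \frac{398336608001601536}{11491556671203609}.

The tell: t_0 being -\frac{6}{11}, the running product (C = -6/11) telescopes to a rising factorial.
Ratio: r(k) = \frac{5}{7} * (k-11) (k-\frac{5}{4}) / [(k-\frac{1}{4}) (k+1)] - rational in k. x = \frac{5}{7}; t_0 = -\frac{6}{11}; negate the roots.


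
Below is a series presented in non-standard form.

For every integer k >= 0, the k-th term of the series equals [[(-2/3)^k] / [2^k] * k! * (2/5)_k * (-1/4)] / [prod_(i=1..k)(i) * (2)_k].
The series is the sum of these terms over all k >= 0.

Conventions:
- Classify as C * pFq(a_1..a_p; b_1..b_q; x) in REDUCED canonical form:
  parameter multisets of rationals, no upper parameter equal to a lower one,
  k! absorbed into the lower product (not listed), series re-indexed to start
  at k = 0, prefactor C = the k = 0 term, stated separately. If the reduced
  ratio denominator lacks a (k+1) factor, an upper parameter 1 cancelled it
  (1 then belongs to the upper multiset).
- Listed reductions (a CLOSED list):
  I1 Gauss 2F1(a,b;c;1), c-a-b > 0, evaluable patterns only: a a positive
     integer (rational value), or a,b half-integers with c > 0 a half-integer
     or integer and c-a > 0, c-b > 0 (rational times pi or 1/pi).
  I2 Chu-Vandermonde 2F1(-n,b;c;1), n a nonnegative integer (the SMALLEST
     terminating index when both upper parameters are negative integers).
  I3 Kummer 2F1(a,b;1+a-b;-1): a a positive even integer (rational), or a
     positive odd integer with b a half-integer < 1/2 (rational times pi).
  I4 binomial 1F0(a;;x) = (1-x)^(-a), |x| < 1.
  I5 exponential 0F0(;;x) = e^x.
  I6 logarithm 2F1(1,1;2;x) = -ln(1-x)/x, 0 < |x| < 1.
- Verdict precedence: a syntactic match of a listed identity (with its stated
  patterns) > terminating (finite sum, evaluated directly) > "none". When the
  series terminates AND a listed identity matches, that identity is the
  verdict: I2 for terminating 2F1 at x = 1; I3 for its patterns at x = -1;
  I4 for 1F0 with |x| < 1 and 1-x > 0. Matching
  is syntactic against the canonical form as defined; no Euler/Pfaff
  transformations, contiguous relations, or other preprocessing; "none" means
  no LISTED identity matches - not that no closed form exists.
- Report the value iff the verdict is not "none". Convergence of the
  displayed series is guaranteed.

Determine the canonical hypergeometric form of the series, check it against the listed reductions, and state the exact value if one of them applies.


At argument -1/3: a 2F1 with upper {2/5, 1}, lower {2}, scaled by C = -1/4. Verdict: none - this 2F1 at x = -1/3 matches no listed pattern, and upper {2/5, 1} holds no stopper.

First insight: t_0 being -1/4, the factorial ratio (prefactor -1/4) (k+a-1)!/(a-1)! is a rising factorial (a)_k.
Consecutive-term ratio: r(k) = (-1/3) * (k+2/5) (k+1) / [(k+2) (k+1)] - rational in k. x = (-1/3); t_0 = -1/4; negate the roots.
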